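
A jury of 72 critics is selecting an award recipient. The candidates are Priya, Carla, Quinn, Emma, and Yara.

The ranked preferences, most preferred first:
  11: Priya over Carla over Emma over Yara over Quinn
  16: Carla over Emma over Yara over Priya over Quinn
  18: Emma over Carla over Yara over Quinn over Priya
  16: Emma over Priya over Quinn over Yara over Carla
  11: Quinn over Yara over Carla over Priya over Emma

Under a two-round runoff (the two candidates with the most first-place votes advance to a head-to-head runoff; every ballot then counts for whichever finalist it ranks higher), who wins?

Round 1 first-place votes: Priya 11, Carla 16, Quinn 11, Emma 34, Yara 0. Emma and Carla advance.
Runoff: Emma is ranked above Carla on 34 ballots, Carla above Emma on 38.

Carla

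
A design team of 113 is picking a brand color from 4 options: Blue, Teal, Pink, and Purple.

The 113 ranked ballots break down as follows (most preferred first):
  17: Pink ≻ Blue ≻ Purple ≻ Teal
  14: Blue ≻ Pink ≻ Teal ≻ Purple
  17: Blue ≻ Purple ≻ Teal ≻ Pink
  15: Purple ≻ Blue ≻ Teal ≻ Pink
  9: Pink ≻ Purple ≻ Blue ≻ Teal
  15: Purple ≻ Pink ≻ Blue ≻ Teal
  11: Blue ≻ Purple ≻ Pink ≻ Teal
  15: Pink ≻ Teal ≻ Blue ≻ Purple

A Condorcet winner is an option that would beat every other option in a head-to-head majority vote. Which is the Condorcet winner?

Blue

Blue vs Teal: 98–15
Blue vs Pink: 57–56
Blue vs Purple: 74–39
Blue beats every other option.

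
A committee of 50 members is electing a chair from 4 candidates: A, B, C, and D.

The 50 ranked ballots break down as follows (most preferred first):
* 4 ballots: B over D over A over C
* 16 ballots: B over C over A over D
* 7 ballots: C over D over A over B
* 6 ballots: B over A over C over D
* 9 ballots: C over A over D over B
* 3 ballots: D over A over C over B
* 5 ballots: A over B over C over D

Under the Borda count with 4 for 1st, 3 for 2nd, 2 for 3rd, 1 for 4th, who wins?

A: 4×2 + 16×2 + 7×2 + 6×3 + 9×3 + 3×3 + 5×4 = 128
B: 4×4 + 16×4 + 7×1 + 6×4 + 9×1 + 3×1 + 5×3 = 138
C: 4×1 + 16×3 + 7×4 + 6×2 + 9×4 + 3×2 + 5×2 = 144
D: 4×3 + 16×1 + 7×3 + 6×1 + 9×2 + 3×4 + 5×1 = 90

C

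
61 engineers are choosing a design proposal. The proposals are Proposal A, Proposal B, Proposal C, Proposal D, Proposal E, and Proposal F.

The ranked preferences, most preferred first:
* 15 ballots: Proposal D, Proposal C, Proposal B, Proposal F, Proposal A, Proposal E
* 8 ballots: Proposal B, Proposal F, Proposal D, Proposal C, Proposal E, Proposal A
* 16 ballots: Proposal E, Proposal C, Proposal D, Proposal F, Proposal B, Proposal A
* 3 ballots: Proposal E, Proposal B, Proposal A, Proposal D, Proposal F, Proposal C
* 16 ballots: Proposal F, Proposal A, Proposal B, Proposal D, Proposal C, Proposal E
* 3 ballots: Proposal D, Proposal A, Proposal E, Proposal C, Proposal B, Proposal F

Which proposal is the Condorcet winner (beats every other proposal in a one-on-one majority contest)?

Proposal D

Proposal D vs Proposal A: 42–19
Proposal D vs Proposal B: 34–27
Proposal D vs Proposal C: 45–16
Proposal D vs Proposal E: 42–19
Proposal D vs Proposal F: 37–24
Proposal D beats every other proposal.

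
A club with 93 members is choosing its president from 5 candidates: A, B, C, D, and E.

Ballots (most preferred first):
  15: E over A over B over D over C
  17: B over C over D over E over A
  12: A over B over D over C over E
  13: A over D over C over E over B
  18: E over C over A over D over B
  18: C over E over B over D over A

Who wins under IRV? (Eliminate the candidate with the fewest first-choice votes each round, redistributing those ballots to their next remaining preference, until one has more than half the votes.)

Round 1: A 25, B 17, C 18, D 0, E 33. D eliminated.
Round 2: A 25, B 17, C 18, E 33. B eliminated.
Round 3: A 25, C 35, E 33. A eliminated.
Round 4: C 60, E 33. C has a majority (≥47).

C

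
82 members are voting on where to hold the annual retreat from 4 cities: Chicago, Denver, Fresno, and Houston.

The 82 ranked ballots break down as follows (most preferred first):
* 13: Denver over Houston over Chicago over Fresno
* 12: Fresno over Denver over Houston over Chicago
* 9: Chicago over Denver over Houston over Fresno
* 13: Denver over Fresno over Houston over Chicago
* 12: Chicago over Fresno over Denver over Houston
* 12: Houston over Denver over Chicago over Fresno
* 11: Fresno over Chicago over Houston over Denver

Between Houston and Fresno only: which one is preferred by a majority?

Fresno

Houston is ranked above Fresno on 34 ballots; Fresno above Houston on 48.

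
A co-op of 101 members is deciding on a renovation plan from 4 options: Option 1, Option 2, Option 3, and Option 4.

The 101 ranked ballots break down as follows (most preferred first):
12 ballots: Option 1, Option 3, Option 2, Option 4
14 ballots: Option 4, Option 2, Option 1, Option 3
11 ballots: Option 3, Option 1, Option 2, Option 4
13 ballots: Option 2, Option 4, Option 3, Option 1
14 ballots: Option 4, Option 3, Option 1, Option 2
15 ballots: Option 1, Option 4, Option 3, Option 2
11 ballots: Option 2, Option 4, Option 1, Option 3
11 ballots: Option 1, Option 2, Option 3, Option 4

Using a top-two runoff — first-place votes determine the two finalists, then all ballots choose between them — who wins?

Option 4

Round 1 first-place votes: Option 1 38, Option 2 24, Option 3 11, Option 4 28. Option 1 and Option 4 advance.
Runoff: Option 1 is ranked above Option 4 on 49 ballots, Option 4 above Option 1 on 52.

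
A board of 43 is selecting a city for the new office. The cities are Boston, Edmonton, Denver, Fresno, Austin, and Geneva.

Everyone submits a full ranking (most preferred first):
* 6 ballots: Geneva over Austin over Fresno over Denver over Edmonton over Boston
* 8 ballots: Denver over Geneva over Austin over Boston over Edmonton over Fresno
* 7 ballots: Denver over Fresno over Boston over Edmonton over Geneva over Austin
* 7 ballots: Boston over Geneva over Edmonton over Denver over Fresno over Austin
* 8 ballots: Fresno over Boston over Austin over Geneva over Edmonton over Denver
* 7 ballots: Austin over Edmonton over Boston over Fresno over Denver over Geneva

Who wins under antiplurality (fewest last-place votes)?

Last-place votes: Boston 6, Edmonton 0, Denver 8, Fresno 8, Austin 14, Geneva 7.

Edmonton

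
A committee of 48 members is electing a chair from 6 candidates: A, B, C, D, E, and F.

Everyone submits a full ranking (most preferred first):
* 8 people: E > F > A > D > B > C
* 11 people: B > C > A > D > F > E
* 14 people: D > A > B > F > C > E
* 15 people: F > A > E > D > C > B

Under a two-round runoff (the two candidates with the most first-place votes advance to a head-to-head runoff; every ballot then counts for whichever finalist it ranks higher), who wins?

Round 1 first-place votes: A 0, B 11, C 0, D 14, E 8, F 15. F and D advance.
Runoff: F is ranked above D on 23 ballots, D above F on 25.

D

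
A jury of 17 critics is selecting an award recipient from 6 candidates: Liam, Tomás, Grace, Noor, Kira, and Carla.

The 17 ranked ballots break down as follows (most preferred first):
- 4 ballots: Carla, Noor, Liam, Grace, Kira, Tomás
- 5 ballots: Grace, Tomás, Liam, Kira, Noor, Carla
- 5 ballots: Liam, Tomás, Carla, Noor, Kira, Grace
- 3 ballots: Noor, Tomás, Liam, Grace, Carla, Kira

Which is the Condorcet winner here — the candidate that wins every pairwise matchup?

Liam

Liam vs Tomás: 9–8
Liam vs Grace: 12–5
Liam vs Noor: 10–7
Liam vs Kira: 17–0
Liam vs Carla: 13–4
Liam beats every other candidate.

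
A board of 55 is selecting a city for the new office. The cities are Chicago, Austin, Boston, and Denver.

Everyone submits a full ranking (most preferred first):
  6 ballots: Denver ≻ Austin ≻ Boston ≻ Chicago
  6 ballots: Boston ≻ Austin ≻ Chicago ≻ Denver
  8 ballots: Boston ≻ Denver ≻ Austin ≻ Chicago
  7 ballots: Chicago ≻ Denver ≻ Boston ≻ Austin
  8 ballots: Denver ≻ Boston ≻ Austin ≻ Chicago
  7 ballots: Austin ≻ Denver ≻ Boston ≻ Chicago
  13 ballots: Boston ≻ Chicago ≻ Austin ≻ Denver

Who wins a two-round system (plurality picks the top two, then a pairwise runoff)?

Round 1 first-place votes: Chicago 7, Austin 7, Boston 27, Denver 14. Boston and Denver advance.
Runoff: Boston is ranked above Denver on 27 ballots, Denver above Boston on 28.

Denver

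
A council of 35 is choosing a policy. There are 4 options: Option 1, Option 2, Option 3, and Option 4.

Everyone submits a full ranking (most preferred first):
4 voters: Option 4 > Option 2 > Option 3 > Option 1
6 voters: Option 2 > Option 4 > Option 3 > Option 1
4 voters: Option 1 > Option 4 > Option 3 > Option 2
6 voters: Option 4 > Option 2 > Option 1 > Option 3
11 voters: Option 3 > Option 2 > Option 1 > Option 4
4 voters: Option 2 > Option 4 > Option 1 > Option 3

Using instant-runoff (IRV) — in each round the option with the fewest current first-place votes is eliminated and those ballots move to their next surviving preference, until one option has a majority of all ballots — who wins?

Round 1: Option 1 4, Option 2 10, Option 3 11, Option 4 10. Option 1 eliminated.
Round 2: Option 2 10, Option 3 11, Option 4 14. Option 2 eliminated.
Round 3: Option 3 11, Option 4 24. Option 4 has a majority (≥18).

Option 4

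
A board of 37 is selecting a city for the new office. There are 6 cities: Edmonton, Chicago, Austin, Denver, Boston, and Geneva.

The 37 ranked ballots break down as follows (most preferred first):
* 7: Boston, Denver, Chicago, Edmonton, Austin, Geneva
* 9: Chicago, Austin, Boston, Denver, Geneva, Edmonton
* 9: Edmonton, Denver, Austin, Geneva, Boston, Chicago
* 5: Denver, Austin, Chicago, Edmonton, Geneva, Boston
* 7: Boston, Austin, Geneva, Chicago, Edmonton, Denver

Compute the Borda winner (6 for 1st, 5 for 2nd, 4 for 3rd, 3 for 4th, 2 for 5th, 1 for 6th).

Austin

Edmonton: 7×3 + 9×1 + 9×6 + 5×3 + 7×2 = 113
Chicago: 7×4 + 9×6 + 9×1 + 5×4 + 7×3 = 132
Austin: 7×2 + 9×5 + 9×4 + 5×5 + 7×5 = 155
Denver: 7×5 + 9×3 + 9×5 + 5×6 + 7×1 = 144
Boston: 7×6 + 9×4 + 9×2 + 5×1 + 7×6 = 143
Geneva: 7×1 + 9×2 + 9×3 + 5×2 + 7×4 = 90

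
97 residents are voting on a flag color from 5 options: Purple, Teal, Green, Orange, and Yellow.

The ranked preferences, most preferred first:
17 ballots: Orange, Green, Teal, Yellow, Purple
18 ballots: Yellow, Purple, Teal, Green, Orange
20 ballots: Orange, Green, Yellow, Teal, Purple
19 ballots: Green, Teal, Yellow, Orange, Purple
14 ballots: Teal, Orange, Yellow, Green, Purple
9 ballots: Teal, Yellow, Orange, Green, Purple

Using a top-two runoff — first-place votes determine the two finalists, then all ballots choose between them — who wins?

Round 1 first-place votes: Purple 0, Teal 23, Green 19, Orange 37, Yellow 18. Orange and Teal advance.
Runoff: Orange is ranked above Teal on 37 ballots, Teal above Orange on 60.

Teal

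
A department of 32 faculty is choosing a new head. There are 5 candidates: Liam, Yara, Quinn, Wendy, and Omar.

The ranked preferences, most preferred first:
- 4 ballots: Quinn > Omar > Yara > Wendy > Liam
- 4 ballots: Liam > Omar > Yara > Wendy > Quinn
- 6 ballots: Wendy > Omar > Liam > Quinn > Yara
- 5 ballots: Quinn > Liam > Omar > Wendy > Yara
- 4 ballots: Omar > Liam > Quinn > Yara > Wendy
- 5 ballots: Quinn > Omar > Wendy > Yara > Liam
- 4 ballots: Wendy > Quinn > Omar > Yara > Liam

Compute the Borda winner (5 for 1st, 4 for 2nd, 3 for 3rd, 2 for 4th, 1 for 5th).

Omar

Liam: 4×1 + 4×5 + 6×3 + 5×4 + 4×4 + 5×1 + 4×1 = 87
Yara: 4×3 + 4×3 + 6×1 + 5×1 + 4×2 + 5×2 + 4×2 = 61
Quinn: 4×5 + 4×1 + 6×2 + 5×5 + 4×3 + 5×5 + 4×4 = 114
Wendy: 4×2 + 4×2 + 6×5 + 5×2 + 4×1 + 5×3 + 4×5 = 95
Omar: 4×4 + 4×4 + 6×4 + 5×3 + 4×5 + 5×4 + 4×3 = 123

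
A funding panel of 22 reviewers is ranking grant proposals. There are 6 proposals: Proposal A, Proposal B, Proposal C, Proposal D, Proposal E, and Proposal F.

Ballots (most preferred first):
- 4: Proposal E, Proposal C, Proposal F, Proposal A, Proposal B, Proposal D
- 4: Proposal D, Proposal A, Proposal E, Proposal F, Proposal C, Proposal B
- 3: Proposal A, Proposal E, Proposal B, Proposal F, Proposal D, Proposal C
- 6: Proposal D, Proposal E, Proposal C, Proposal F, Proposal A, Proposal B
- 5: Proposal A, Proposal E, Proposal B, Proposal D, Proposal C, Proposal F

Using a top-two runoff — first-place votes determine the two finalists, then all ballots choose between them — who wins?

Proposal A

Round 1 first-place votes: Proposal A 8, Proposal B 0, Proposal C 0, Proposal D 10, Proposal E 4, Proposal F 0. Proposal D and Proposal A advance.
Runoff: Proposal D is ranked above Proposal A on 10 ballots, Proposal A above Proposal D on 12.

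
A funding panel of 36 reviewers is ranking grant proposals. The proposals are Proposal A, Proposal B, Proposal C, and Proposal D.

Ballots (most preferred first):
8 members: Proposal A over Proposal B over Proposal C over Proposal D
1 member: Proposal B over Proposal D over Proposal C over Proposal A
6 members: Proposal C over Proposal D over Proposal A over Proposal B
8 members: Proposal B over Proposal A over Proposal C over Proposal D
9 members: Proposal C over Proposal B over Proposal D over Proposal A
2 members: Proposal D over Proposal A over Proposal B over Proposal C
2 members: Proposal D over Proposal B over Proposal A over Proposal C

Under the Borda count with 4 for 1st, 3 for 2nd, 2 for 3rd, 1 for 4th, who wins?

Proposal A: 8×4 + 1×1 + 6×2 + 8×3 + 9×1 + 2×3 + 2×2 = 88
Proposal B: 8×3 + 1×4 + 6×1 + 8×4 + 9×3 + 2×2 + 2×3 = 103
Proposal C: 8×2 + 1×2 + 6×4 + 8×2 + 9×4 + 2×1 + 2×1 = 98
Proposal D: 8×1 + 1×3 + 6×3 + 8×1 + 9×2 + 2×4 + 2×4 = 71

Proposal B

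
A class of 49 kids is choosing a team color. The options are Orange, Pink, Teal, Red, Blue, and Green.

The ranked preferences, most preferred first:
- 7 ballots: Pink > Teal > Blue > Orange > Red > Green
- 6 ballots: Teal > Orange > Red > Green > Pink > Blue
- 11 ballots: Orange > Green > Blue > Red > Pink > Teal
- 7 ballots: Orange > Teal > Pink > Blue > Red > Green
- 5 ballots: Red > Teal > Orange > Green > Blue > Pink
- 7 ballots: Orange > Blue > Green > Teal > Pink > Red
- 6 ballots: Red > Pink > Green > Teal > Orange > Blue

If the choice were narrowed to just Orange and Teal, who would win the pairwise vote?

Orange is ranked above Teal on 25 ballots; Teal above Orange on 24.

Orange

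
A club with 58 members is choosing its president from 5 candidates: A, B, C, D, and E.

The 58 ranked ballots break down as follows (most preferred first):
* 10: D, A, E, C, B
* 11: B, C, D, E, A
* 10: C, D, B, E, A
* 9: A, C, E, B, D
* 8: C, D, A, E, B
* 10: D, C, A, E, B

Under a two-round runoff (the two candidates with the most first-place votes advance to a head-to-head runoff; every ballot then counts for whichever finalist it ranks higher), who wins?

Round 1 first-place votes: A 9, B 11, C 18, D 20, E 0. D and C advance.
Runoff: D is ranked above C on 20 ballots, C above D on 38.

C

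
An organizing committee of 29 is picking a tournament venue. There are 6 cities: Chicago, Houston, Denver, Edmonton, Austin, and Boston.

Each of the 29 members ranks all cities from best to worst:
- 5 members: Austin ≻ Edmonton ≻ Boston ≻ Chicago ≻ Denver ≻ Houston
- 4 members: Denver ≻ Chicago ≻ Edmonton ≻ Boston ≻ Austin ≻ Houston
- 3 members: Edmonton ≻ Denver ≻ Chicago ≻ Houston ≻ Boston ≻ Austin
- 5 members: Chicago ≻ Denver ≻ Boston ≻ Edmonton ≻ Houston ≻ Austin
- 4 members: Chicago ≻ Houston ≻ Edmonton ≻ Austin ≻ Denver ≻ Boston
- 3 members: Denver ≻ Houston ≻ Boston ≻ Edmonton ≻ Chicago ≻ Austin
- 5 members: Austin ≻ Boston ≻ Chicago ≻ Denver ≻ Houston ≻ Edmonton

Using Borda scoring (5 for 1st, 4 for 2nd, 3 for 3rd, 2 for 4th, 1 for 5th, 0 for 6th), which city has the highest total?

Chicago: 5×2 + 4×4 + 3×3 + 5×5 + 4×5 + 3×1 + 5×3 = 98
Houston: 5×0 + 4×0 + 3×2 + 5×1 + 4×4 + 3×4 + 5×1 = 44
Denver: 5×1 + 4×5 + 3×4 + 5×4 + 4×1 + 3×5 + 5×2 = 86
Edmonton: 5×4 + 4×3 + 3×5 + 5×2 + 4×3 + 3×2 + 5×0 = 75
Austin: 5×5 + 4×1 + 3×0 + 5×0 + 4×2 + 3×0 + 5×5 = 62
Boston: 5×3 + 4×2 + 3×1 + 5×3 + 4×0 + 3×3 + 5×4 = 70

Chicago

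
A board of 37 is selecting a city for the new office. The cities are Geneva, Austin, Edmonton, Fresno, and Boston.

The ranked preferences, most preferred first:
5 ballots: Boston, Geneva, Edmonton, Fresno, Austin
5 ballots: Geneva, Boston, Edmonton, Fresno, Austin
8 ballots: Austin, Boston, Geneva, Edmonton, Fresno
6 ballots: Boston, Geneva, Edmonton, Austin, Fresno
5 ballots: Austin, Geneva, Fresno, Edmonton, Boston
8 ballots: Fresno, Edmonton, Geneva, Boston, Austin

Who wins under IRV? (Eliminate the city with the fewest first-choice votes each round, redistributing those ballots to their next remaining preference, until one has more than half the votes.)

Round 1: Geneva 5, Austin 13, Edmonton 0, Fresno 8, Boston 11. Edmonton eliminated.
Round 2: Geneva 5, Austin 13, Fresno 8, Boston 11. Geneva eliminated.
Round 3: Austin 13, Fresno 8, Boston 16. Fresno eliminated.
Round 4: Austin 13, Boston 24. Boston has a majority (≥19).

Boston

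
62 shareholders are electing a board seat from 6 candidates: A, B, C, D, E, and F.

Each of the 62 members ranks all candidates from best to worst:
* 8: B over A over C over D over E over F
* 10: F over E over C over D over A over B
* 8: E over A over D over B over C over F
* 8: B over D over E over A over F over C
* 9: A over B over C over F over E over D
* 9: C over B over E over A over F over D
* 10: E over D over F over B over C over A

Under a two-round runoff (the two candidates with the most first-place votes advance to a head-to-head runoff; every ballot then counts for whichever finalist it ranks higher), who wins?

B

Round 1 first-place votes: A 9, B 16, C 9, D 0, E 18, F 10. E and B advance.
Runoff: E is ranked above B on 28 ballots, B above E on 34.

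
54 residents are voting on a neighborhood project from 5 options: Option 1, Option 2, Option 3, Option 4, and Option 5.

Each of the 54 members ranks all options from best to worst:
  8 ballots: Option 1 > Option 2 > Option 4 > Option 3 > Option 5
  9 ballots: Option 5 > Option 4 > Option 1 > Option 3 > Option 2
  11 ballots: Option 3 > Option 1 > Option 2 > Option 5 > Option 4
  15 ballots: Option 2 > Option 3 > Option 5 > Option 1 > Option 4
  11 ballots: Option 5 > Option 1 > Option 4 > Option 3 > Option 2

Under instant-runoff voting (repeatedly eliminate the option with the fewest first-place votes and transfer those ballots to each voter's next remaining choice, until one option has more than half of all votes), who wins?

Round 1: Option 1 8, Option 2 15, Option 3 11, Option 4 0, Option 5 20. Option 4 eliminated.
Round 2: Option 1 8, Option 2 15, Option 3 11, Option 5 20. Option 1 eliminated.
Round 3: Option 2 23, Option 3 11, Option 5 20. Option 3 eliminated.
Round 4: Option 2 34, Option 5 20. Option 2 has a majority (≥28).

Option 2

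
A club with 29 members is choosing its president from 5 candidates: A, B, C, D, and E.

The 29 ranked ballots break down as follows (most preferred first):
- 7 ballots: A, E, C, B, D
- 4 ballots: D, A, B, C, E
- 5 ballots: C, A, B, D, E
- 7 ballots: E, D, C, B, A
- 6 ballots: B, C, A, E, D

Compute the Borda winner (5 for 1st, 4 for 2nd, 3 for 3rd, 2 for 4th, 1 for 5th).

A: 7×5 + 4×4 + 5×4 + 7×1 + 6×3 = 96
B: 7×2 + 4×3 + 5×3 + 7×2 + 6×5 = 85
C: 7×3 + 4×2 + 5×5 + 7×3 + 6×4 = 99
D: 7×1 + 4×5 + 5×2 + 7×4 + 6×1 = 71
E: 7×4 + 4×1 + 5×1 + 7×5 + 6×2 = 84

C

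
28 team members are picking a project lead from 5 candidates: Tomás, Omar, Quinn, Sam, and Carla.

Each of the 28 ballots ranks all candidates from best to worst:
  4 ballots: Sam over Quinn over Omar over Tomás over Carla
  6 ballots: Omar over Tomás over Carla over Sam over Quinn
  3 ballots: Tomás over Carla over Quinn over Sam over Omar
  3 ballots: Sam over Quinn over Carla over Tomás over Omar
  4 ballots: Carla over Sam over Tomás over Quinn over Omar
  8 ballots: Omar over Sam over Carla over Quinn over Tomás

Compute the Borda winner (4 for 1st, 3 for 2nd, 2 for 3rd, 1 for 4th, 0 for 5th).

Tomás: 4×1 + 6×3 + 3×4 + 3×1 + 4×2 + 8×0 = 45
Omar: 4×2 + 6×4 + 3×0 + 3×0 + 4×0 + 8×4 = 64
Quinn: 4×3 + 6×0 + 3×2 + 3×3 + 4×1 + 8×1 = 39
Sam: 4×4 + 6×1 + 3×1 + 3×4 + 4×3 + 8×3 = 73
Carla: 4×0 + 6×2 + 3×3 + 3×2 + 4×4 + 8×2 = 59

Sam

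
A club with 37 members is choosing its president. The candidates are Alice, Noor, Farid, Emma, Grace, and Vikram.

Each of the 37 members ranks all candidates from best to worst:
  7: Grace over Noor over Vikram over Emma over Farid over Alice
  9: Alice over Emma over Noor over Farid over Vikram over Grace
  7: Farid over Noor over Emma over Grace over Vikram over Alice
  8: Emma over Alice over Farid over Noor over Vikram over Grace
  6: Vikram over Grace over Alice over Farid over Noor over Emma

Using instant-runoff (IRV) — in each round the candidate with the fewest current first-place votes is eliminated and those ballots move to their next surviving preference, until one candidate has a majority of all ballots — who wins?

Emma

Round 1: Alice 9, Noor 0, Farid 7, Emma 8, Grace 7, Vikram 6. Noor eliminated.
Round 2: Alice 9, Farid 7, Emma 8, Grace 7, Vikram 6. Vikram eliminated.
Round 3: Alice 9, Farid 7, Emma 8, Grace 13. Farid eliminated.
Round 4: Alice 9, Emma 15, Grace 13. Alice eliminated.
Round 5: Emma 24, Grace 13. Emma has a majority (≥19).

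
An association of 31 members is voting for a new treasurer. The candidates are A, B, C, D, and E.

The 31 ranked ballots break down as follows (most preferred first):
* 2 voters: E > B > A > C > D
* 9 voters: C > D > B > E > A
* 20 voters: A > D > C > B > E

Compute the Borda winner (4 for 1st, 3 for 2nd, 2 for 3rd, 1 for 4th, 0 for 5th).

D

A: 2×2 + 9×0 + 20×4 = 84
B: 2×3 + 9×2 + 20×1 = 44
C: 2×1 + 9×4 + 20×2 = 78
D: 2×0 + 9×3 + 20×3 = 87
E: 2×4 + 9×1 + 20×0 = 17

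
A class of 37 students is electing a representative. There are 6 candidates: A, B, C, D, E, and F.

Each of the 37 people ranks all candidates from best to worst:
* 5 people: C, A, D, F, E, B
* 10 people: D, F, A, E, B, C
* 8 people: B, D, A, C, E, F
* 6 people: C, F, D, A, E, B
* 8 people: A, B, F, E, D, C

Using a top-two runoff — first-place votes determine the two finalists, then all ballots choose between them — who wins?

D

Round 1 first-place votes: A 8, B 8, C 11, D 10, E 0, F 0. C and D advance.
Runoff: C is ranked above D on 11 ballots, D above C on 26.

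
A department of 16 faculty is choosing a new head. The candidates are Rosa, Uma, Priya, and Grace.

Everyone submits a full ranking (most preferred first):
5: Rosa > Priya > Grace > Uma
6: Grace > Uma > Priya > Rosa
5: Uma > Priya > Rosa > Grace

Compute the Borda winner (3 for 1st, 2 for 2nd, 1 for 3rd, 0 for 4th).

Rosa: 5×3 + 6×0 + 5×1 = 20
Uma: 5×0 + 6×2 + 5×3 = 27
Priya: 5×2 + 6×1 + 5×2 = 26
Grace: 5×1 + 6×3 + 5×0 = 23

Uma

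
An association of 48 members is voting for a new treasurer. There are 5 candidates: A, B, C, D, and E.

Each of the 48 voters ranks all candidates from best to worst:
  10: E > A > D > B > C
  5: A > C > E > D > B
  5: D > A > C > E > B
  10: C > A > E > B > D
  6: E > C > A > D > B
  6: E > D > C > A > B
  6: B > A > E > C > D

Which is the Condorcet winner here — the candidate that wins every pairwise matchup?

A

A vs B: 42–6
A vs C: 26–22
A vs D: 37–11
A vs E: 26–22
A beats every other candidate.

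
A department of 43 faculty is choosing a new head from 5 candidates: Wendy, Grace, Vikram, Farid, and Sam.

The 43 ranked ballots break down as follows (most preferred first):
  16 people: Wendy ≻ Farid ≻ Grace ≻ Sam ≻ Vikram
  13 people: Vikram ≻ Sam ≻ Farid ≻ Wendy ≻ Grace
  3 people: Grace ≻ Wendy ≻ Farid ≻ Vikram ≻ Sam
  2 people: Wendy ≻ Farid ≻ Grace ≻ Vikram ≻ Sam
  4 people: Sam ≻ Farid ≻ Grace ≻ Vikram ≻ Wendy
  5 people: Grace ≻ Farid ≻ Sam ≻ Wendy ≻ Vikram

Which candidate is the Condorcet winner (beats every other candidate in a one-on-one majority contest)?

Farid vs Wendy: 22–21
Farid vs Grace: 35–8
Farid vs Vikram: 30–13
Farid vs Sam: 26–17
Farid beats every other candidate.

Farid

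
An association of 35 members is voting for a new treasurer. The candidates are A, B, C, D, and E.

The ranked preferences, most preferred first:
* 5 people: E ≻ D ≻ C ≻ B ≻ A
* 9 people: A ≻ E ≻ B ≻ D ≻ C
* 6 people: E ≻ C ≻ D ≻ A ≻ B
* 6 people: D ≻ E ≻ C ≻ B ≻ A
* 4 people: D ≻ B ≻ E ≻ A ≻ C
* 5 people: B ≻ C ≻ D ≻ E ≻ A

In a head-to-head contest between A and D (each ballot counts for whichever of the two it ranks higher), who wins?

D

A is ranked above D on 9 ballots; D above A on 26.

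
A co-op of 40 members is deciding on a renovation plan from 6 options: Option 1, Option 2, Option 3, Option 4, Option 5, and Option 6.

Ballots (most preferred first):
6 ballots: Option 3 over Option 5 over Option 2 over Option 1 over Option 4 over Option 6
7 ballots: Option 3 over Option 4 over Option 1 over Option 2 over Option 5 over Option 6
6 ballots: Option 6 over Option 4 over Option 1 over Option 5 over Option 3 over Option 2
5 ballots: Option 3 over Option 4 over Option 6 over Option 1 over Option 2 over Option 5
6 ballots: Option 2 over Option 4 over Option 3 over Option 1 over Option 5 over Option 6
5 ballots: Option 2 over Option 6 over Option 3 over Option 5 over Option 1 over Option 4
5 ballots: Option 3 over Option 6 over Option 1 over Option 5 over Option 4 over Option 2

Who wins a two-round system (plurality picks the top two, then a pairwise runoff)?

Option 3

Round 1 first-place votes: Option 1 0, Option 2 11, Option 3 23, Option 4 0, Option 5 0, Option 6 6. Option 3 and Option 2 advance.
Runoff: Option 3 is ranked above Option 2 on 29 ballots, Option 2 above Option 3 on 11.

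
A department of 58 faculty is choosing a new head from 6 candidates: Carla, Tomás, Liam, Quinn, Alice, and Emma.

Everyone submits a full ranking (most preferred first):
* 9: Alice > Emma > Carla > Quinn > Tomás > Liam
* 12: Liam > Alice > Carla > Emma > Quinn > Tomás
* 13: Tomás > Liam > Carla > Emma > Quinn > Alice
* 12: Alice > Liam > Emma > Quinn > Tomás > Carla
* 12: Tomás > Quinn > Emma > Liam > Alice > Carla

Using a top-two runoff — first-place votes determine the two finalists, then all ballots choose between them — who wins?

Alice

Round 1 first-place votes: Carla 0, Tomás 25, Liam 12, Quinn 0, Alice 21, Emma 0. Tomás and Alice advance.
Runoff: Tomás is ranked above Alice on 25 ballots, Alice above Tomás on 33.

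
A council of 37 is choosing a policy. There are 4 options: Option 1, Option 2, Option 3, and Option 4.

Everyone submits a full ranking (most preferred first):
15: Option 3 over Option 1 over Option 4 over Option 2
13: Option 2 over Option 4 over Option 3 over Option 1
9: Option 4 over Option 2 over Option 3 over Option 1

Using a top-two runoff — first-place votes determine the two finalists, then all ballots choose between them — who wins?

Option 2

Round 1 first-place votes: Option 1 0, Option 2 13, Option 3 15, Option 4 9. Option 3 and Option 2 advance.
Runoff: Option 3 is ranked above Option 2 on 15 ballots, Option 2 above Option 3 on 22.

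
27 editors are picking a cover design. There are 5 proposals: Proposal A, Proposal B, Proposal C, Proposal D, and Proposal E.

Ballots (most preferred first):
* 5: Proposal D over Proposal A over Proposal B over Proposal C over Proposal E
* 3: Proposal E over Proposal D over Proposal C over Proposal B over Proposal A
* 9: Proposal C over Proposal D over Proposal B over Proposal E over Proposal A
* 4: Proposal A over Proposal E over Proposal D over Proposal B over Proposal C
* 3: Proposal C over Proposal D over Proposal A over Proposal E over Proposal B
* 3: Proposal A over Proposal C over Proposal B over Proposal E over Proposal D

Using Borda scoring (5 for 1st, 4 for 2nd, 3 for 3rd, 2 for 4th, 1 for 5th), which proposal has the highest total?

Proposal D

Proposal A: 5×4 + 3×1 + 9×1 + 4×5 + 3×3 + 3×5 = 76
Proposal B: 5×3 + 3×2 + 9×3 + 4×2 + 3×1 + 3×3 = 68
Proposal C: 5×2 + 3×3 + 9×5 + 4×1 + 3×5 + 3×4 = 95
Proposal D: 5×5 + 3×4 + 9×4 + 4×3 + 3×4 + 3×1 = 100
Proposal E: 5×1 + 3×5 + 9×2 + 4×4 + 3×2 + 3×2 = 66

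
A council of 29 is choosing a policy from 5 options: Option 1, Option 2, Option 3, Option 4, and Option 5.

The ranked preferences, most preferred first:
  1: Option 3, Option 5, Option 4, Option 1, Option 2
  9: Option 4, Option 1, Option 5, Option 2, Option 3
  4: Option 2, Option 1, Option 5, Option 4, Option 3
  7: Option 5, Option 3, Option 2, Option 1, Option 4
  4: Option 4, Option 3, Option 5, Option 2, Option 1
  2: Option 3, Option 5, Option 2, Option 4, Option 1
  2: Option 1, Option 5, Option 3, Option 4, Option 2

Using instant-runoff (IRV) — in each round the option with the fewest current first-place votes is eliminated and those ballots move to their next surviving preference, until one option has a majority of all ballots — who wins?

Round 1: Option 1 2, Option 2 4, Option 3 3, Option 4 13, Option 5 7. Option 1 eliminated.
Round 2: Option 2 4, Option 3 3, Option 4 13, Option 5 9. Option 3 eliminated.
Round 3: Option 2 4, Option 4 13, Option 5 12. Option 2 eliminated.
Round 4: Option 4 13, Option 5 16. Option 5 has a majority (≥15).

Option 5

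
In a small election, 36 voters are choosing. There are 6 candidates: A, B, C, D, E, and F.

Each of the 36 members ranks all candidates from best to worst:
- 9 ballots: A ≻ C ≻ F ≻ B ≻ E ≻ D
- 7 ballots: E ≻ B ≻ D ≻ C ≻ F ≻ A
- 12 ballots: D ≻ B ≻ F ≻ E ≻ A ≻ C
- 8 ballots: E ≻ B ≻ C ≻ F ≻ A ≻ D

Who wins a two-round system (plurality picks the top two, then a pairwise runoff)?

E

Round 1 first-place votes: A 9, B 0, C 0, D 12, E 15, F 0. E and D advance.
Runoff: E is ranked above D on 24 ballots, D above E on 12.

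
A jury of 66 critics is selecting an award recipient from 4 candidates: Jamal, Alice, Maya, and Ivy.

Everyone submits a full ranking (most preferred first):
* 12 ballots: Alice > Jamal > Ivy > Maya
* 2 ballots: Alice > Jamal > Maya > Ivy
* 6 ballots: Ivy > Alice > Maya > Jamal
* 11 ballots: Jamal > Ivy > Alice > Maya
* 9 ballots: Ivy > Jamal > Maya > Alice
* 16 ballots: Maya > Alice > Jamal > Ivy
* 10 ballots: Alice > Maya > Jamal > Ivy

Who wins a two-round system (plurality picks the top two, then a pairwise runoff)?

Round 1 first-place votes: Jamal 11, Alice 24, Maya 16, Ivy 15. Alice and Maya advance.
Runoff: Alice is ranked above Maya on 41 ballots, Maya above Alice on 25.

Alice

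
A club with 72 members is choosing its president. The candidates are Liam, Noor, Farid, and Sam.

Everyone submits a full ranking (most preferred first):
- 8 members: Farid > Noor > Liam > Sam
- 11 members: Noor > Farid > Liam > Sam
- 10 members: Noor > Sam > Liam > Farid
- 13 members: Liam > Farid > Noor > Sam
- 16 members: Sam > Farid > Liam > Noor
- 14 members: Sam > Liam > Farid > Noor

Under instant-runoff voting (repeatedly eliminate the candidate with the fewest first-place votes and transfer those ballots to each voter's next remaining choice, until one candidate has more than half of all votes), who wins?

Round 1: Liam 13, Noor 21, Farid 8, Sam 30. Farid eliminated.
Round 2: Liam 13, Noor 29, Sam 30. Liam eliminated.
Round 3: Noor 42, Sam 30. Noor has a majority (≥37).

Noor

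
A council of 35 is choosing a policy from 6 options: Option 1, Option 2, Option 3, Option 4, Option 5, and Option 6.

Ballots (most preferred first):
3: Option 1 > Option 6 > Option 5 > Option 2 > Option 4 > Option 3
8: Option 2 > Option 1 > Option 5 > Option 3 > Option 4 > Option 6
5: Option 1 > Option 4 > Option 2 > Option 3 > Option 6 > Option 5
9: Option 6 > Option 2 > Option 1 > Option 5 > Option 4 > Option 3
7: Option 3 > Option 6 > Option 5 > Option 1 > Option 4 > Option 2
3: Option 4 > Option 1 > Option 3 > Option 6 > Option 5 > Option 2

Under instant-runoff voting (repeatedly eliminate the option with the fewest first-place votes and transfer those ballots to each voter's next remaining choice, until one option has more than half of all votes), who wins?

Option 1

Round 1: Option 1 8, Option 2 8, Option 3 7, Option 4 3, Option 5 0, Option 6 9. Option 5 eliminated.
Round 2: Option 1 8, Option 2 8, Option 3 7, Option 4 3, Option 6 9. Option 4 eliminated.
Round 3: Option 1 11, Option 2 8, Option 3 7, Option 6 9. Option 3 eliminated.
Round 4: Option 1 11, Option 2 8, Option 6 16. Option 2 eliminated.
Round 5: Option 1 19, Option 6 16. Option 1 has a majority (≥18).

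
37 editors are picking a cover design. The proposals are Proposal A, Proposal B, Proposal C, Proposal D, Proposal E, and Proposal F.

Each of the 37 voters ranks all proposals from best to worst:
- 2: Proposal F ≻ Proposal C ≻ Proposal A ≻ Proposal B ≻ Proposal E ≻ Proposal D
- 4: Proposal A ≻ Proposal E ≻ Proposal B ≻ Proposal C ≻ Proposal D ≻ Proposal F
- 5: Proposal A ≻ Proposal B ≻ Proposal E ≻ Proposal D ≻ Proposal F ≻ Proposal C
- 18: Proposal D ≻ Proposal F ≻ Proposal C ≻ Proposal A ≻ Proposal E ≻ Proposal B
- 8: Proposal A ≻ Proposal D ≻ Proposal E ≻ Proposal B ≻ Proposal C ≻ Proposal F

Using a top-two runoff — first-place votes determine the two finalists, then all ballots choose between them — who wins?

Proposal A

Round 1 first-place votes: Proposal A 17, Proposal B 0, Proposal C 0, Proposal D 18, Proposal E 0, Proposal F 2. Proposal D and Proposal A advance.
Runoff: Proposal D is ranked above Proposal A on 18 ballots, Proposal A above Proposal D on 19.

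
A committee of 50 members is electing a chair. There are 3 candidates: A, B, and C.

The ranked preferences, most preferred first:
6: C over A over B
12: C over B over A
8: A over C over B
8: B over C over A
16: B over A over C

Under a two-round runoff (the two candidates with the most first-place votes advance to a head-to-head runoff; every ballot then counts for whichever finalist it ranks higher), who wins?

Round 1 first-place votes: A 8, B 24, C 18. B and C advance.
Runoff: B is ranked above C on 24 ballots, C above B on 26.

C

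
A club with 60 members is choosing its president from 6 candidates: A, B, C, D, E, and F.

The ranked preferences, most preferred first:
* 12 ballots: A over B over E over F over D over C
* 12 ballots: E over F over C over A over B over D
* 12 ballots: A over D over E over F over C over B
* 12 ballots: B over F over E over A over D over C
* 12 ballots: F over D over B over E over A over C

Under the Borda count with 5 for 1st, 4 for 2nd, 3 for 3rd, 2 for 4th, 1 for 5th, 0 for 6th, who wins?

A: 12×5 + 12×2 + 12×5 + 12×2 + 12×1 = 180
B: 12×4 + 12×1 + 12×0 + 12×5 + 12×3 = 156
C: 12×0 + 12×3 + 12×1 + 12×0 + 12×0 = 48
D: 12×1 + 12×0 + 12×4 + 12×1 + 12×4 = 120
E: 12×3 + 12×5 + 12×3 + 12×3 + 12×2 = 192
F: 12×2 + 12×4 + 12×2 + 12×4 + 12×5 = 204

F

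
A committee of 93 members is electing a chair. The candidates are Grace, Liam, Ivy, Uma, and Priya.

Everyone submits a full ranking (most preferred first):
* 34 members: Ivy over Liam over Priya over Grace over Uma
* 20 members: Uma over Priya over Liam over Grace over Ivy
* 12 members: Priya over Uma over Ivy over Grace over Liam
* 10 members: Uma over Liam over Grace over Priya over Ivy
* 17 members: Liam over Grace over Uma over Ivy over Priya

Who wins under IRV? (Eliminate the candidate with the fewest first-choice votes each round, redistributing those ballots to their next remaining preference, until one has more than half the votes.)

Uma

Round 1: Grace 0, Liam 17, Ivy 34, Uma 30, Priya 12. Grace eliminated.
Round 2: Liam 17, Ivy 34, Uma 30, Priya 12. Priya eliminated.
Round 3: Liam 17, Ivy 34, Uma 42. Liam eliminated.
Round 4: Ivy 34, Uma 59. Uma has a majority (≥47).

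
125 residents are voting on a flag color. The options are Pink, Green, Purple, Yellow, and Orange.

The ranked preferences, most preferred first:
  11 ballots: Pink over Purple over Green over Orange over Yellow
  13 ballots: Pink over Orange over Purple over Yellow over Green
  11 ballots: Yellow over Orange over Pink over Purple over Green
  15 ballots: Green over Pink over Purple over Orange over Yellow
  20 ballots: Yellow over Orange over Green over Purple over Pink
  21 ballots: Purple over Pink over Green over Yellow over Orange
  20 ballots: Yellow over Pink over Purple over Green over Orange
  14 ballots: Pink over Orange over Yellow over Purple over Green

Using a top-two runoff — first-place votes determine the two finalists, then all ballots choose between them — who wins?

Round 1 first-place votes: Pink 38, Green 15, Purple 21, Yellow 51, Orange 0. Yellow and Pink advance.
Runoff: Yellow is ranked above Pink on 51 ballots, Pink above Yellow on 74.

Pink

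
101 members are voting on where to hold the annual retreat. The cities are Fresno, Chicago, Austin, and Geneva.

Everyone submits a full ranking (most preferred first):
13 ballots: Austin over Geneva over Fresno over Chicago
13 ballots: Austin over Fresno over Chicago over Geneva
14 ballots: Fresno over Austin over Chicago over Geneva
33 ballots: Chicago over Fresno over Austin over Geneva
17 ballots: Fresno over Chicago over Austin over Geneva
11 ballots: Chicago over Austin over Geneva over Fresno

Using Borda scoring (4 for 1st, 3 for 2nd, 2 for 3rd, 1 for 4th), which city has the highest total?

Fresno

Fresno: 13×2 + 13×3 + 14×4 + 33×3 + 17×4 + 11×1 = 299
Chicago: 13×1 + 13×2 + 14×2 + 33×4 + 17×3 + 11×4 = 294
Austin: 13×4 + 13×4 + 14×3 + 33×2 + 17×2 + 11×3 = 279
Geneva: 13×3 + 13×1 + 14×1 + 33×1 + 17×1 + 11×2 = 138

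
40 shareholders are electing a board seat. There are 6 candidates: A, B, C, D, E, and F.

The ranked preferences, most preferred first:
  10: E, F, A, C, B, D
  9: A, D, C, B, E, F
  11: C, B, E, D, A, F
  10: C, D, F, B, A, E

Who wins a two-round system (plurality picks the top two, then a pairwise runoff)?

Round 1 first-place votes: A 9, B 0, C 21, D 0, E 10, F 0. C and E advance.
Runoff: C is ranked above E on 30 ballots, E above C on 10.

C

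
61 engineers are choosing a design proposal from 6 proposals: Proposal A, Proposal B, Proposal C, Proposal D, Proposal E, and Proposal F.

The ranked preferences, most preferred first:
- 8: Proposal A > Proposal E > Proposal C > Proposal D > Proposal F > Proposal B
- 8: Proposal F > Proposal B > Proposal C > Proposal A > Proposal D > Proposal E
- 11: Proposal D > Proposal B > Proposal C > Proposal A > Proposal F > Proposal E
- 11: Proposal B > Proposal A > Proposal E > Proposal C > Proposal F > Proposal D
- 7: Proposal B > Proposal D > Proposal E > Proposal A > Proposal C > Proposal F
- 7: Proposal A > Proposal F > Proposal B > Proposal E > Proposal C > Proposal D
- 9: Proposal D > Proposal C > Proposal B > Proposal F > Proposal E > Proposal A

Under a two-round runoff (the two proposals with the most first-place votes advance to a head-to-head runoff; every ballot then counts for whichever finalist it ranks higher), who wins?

Round 1 first-place votes: Proposal A 15, Proposal B 18, Proposal C 0, Proposal D 20, Proposal E 0, Proposal F 8. Proposal D and Proposal B advance.
Runoff: Proposal D is ranked above Proposal B on 28 ballots, Proposal B above Proposal D on 33.

Proposal B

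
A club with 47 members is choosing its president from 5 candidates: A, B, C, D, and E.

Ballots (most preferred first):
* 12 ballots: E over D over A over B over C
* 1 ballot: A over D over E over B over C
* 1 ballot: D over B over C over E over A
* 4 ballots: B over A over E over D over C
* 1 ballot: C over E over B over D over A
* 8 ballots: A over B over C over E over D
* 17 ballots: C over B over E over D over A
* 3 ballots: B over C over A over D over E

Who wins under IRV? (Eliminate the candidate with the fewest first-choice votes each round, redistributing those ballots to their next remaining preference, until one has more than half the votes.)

Round 1: A 9, B 7, C 18, D 1, E 12. D eliminated.
Round 2: A 9, B 8, C 18, E 12. B eliminated.
Round 3: A 13, C 22, E 12. E eliminated.
Round 4: A 25, C 22. A has a majority (≥24).

A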